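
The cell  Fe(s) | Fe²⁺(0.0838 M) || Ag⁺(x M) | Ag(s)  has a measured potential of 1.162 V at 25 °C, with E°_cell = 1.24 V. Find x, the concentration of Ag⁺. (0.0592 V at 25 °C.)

From the Nernst equation, log Q = n(E° − E)/0.0592 = 2(1.24 − 1.162)/0.0592 = 2.635, so Q = 432.
With Q = [Fe²⁺]/[Ag⁺]^2 and the known concentrations, [Ag⁺]^2 in the denominator gives [Ag⁺] = 0.014 M.

0.014 M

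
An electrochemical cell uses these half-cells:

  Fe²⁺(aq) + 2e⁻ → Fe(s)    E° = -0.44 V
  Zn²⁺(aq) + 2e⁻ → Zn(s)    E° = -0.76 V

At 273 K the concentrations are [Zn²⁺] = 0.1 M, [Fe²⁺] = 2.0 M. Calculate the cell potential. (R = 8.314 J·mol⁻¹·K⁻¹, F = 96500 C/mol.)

The Fe²⁺/Fe couple has the higher reduction potential and acts as the cathode, so E°_cell = -0.44 − (-0.76) = 0.32 V.
Balancing electrons gives n = 2; the reaction quotient is Q = [Zn²⁺]/[Fe²⁺] = 0.0500.
E = E° − (RT/nF) ln Q = 0.32 − (8.314×273)/(2×96500) × (-2.996) = 0.320 + 0.035 = 0.355 V.

0.355 V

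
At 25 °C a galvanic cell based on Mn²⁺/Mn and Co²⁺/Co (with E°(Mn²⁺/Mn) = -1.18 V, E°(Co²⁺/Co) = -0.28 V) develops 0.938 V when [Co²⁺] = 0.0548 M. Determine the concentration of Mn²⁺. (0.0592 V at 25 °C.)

0.0029 M

From the Nernst equation, log Q = n(E° − E)/0.0592 = 2(0.90 − 0.938)/0.0592 = -1.284, so Q = 0.0520.
With Q = [Mn²⁺]/[Co²⁺] and the known concentrations, [Mn²⁺] in the numerator gives [Mn²⁺] = 0.0029 M.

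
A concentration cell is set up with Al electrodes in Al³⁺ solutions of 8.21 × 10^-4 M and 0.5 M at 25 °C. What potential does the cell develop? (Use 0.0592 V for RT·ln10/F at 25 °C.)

0.055 V

Both half-cells are Al³⁺/Al, so E°_cell = 0. The concentrated side is the cathode; the cell reaction moves Al³⁺ from high to low concentration with n = 3.
Q = [Al³⁺]_dilute/[Al³⁺]_conc = 8.21 × 10^-4/0.5 = 0.00164.
E = 0 − (0.0592/3) log Q = −(0.0592/3)(-2.785) = 0.0550 V.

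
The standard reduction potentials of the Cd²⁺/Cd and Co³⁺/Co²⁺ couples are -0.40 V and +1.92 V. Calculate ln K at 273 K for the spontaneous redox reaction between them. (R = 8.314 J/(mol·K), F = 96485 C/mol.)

ln K = 197.2

E°_cell = +1.92 − (-0.40) = 2.32 V, with n = 2 electrons transferred.
At equilibrium E = 0, so the Nernst equation gives ln K = nFE°/RT = (2)(96485)(2.32)/((8.314)(273)) = 197.24.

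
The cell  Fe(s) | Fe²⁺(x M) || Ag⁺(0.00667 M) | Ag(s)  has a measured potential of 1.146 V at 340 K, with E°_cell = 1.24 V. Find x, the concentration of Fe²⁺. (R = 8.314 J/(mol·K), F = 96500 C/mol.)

From the Nernst equation, ln Q = nF(E° − E)/RT = 2×96500×(1.24 − 1.146)/(8.314×340) = 6.418, so Q = 613.
With Q = [Fe²⁺]/[Ag⁺]^2 and the known concentrations, [Fe²⁺] in the numerator gives [Fe²⁺] = 0.027 M.

0.027 M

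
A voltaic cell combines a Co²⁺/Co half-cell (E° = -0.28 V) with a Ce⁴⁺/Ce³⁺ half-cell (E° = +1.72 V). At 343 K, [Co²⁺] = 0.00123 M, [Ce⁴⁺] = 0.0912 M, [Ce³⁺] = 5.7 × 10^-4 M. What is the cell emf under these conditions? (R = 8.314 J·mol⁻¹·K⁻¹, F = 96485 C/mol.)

2.25 V

The Ce⁴⁺/Ce³⁺ couple has the higher reduction potential and acts as the cathode, so E°_cell = +1.72 − (-0.28) = 2.00 V.
Balancing electrons gives n = 2; the reaction quotient is Q = [Co²⁺]·[Ce³⁺]^2/[Ce⁴⁺]^2 = 4.8 × 10^-8.
E = E° − (RT/nF) ln Q = 2.00 − (8.314×343)/(2×96485) × (-16.851) = 2.000 + 0.249 = 2.249 V.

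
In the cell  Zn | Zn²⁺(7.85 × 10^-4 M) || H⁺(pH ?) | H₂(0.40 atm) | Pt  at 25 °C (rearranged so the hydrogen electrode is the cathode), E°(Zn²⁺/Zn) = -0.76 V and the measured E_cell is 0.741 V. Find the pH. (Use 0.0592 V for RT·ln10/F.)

E°_cell = 0.76 V and n = 2.
log Q = n(E° − E)/0.0592 = 2×(0.76 − 0.741)/0.0592 = 0.642.
With Q = [Zn²⁺]·P(H₂) / [H⁺]^2, solving for [H⁺] gives log[H⁺] = -2.072, so pH = 2.07.

pH = 2.07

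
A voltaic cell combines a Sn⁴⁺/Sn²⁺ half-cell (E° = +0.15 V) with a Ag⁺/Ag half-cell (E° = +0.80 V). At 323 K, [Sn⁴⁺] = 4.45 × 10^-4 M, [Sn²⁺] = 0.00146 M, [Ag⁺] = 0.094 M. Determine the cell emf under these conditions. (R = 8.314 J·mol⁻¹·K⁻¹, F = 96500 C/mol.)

The Ag⁺/Ag couple has the higher reduction potential and acts as the cathode, so E°_cell = +0.80 − (+0.15) = 0.65 V.
Balancing electrons gives n = 2; the reaction quotient is Q = [Sn⁴⁺]/([Sn²⁺]·[Ag⁺]^2) = 34.5.
E = E° − (RT/nF) ln Q = 0.65 − (8.314×323)/(2×96500) × (3.541) = 0.650 − 0.049 = 0.601 V.

0.601 V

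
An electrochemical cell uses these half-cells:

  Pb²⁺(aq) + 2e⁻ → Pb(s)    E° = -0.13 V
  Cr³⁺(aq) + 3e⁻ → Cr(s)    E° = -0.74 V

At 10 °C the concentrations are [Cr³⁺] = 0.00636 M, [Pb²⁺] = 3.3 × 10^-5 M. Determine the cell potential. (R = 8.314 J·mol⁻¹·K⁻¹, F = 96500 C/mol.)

The Pb²⁺/Pb couple has the higher reduction potential and acts as the cathode, so E°_cell = -0.13 − (-0.74) = 0.61 V.
Balancing electrons gives n = 6; the reaction quotient is Q = [Cr³⁺]^2/[Pb²⁺]^3 = 1.13 × 10^9.
E = E° − (RT/nF) ln Q = 0.61 − (8.314×283)/(6×96500) × (20.842) = 0.610 − 0.085 = 0.525 V.

0.525 V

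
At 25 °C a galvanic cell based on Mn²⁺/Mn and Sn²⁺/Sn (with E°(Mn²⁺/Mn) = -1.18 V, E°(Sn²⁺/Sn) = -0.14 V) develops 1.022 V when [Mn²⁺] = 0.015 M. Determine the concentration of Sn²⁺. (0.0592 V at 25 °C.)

From the Nernst equation, log Q = n(E° − E)/0.0592 = 2(1.04 − 1.022)/0.0592 = 0.608, so Q = 4.06.
With Q = [Mn²⁺]/[Sn²⁺] and the known concentrations, [Sn²⁺] in the denominator gives [Sn²⁺] = 0.0037 M.

0.0037 M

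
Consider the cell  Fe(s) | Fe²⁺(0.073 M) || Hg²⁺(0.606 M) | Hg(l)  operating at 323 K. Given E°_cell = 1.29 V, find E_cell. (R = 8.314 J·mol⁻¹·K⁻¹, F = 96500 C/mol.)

Balancing electrons gives n = 2; the reaction quotient is Q = [Fe²⁺]/[Hg²⁺] = 0.120.
E = E° − (RT/nF) ln Q = 1.29 − (8.314×323)/(2×96500) × (-2.116) = 1.290 + 0.029 = 1.319 V.

1.32 V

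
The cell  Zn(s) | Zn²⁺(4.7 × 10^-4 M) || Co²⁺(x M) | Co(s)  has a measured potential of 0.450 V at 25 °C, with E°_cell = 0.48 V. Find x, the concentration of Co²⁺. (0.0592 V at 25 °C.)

From the Nernst equation, log Q = n(E° − E)/0.0592 = 2(0.48 − 0.450)/0.0592 = 1.014, so Q = 10.3.
With Q = [Zn²⁺]/[Co²⁺] and the known concentrations, [Co²⁺] in the denominator gives [Co²⁺] = 4.6 × 10^-5 M.

4.6 × 10^-5 M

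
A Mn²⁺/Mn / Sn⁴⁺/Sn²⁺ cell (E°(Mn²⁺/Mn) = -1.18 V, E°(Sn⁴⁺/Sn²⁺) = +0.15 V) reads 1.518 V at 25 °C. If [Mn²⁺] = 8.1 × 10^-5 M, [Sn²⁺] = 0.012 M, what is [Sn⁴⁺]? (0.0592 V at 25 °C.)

From the Nernst equation, log Q = n(E° − E)/0.0592 = 2(1.33 − 1.518)/0.0592 = -6.351, so Q = 4.45 × 10^-7.
With Q = [Mn²⁺]·[Sn²⁺]/[Sn⁴⁺] and the known concentrations, [Sn⁴⁺] in the denominator gives [Sn⁴⁺] = 2.2 M.

2.2 M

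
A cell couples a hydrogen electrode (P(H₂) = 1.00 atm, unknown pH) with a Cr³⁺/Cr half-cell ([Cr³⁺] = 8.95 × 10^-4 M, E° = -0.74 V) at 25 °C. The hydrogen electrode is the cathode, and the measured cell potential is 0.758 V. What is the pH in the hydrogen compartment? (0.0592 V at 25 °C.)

E°_cell = 0.74 V and n = 6.
log Q = n(E° − E)/0.0592 = 6×(0.74 − 0.758)/0.0592 = -1.824.
With Q = [Cr³⁺]^2·P(H₂)^3 / [H⁺]^6, solving for [H⁺] gives log[H⁺] = -0.712, so pH = 0.71.

pH = 0.71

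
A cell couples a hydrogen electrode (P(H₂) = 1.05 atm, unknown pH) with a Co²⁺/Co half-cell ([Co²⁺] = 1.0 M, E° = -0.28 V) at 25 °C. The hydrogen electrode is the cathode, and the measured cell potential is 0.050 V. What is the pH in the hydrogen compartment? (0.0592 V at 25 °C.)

E°_cell = 0.28 V and n = 2.
log Q = n(E° − E)/0.0592 = 2×(0.28 − 0.050)/0.0592 = 7.770.
With Q = [Co²⁺]·P(H₂) / [H⁺]^2, solving for [H⁺] gives log[H⁺] = -3.875, so pH = 3.87.

pH = 3.87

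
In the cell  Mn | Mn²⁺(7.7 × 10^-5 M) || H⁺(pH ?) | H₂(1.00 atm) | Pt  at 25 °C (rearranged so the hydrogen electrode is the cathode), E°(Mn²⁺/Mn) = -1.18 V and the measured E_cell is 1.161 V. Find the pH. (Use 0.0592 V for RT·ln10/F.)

pH = 2.38

E°_cell = 1.18 V and n = 2.
log Q = n(E° − E)/0.0592 = 2×(1.18 − 1.161)/0.0592 = 0.642.
With Q = [Mn²⁺]·P(H₂) / [H⁺]^2, solving for [H⁺] gives log[H⁺] = -2.378, so pH = 2.38.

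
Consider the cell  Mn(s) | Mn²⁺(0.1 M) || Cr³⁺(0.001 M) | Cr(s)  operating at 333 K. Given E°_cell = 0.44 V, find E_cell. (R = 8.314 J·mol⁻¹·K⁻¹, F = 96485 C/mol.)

Balancing electrons gives n = 6; the reaction quotient is Q = [Mn²⁺]^3/[Cr³⁺]^2 = 1000.
E = E° − (RT/nF) ln Q = 0.44 − (8.314×333)/(6×96485) × (6.908) = 0.440 − 0.033 = 0.407 V.

0.407 V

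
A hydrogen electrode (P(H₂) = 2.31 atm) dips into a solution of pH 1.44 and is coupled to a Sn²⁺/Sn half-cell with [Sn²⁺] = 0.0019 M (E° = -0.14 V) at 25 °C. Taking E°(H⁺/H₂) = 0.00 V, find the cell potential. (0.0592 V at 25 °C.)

The hydrogen couple is the cathode, so E°_cell = 0.14 V; n = 2.
[H⁺] = 10^(−1.44) = 0.036 M, and Q = [Sn²⁺]·P(H₂) / [H⁺]^2 = 3.33.
E = E° − (0.0592/2) log Q = 0.14 − (0.0592/2)(0.522) = 0.125 V.

0.12 V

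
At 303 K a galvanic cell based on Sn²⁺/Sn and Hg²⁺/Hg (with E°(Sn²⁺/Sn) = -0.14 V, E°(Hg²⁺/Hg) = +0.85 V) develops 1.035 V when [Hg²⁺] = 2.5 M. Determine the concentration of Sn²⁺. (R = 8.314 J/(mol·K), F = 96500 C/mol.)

From the Nernst equation, ln Q = nF(E° − E)/RT = 2×96500×(0.99 − 1.035)/(8.314×303) = -3.448, so Q = 0.0318.
With Q = [Sn²⁺]/[Hg²⁺] and the known concentrations, [Sn²⁺] in the numerator gives [Sn²⁺] = 0.08 M.

0.08 M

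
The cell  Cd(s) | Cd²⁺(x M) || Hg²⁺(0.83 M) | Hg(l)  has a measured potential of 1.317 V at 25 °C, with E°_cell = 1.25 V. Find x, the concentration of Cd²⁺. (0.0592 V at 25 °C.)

From the Nernst equation, log Q = n(E° − E)/0.0592 = 2(1.25 − 1.317)/0.0592 = -2.264, so Q = 0.00545.
With Q = [Cd²⁺]/[Hg²⁺] and the known concentrations, [Cd²⁺] in the numerator gives [Cd²⁺] = 0.0045 M.

0.0045 M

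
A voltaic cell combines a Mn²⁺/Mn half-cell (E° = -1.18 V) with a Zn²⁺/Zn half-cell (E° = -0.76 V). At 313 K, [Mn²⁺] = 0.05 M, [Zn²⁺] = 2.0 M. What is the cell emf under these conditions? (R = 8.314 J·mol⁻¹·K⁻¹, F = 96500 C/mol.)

The Zn²⁺/Zn couple has the higher reduction potential and acts as the cathode, so E°_cell = -0.76 − (-1.18) = 0.42 V.
Balancing electrons gives n = 2; the reaction quotient is Q = [Mn²⁺]/[Zn²⁺] = 0.0250.
E = E° − (RT/nF) ln Q = 0.42 − (8.314×313)/(2×96500) × (-3.689) = 0.420 + 0.050 = 0.470 V.

0.470 V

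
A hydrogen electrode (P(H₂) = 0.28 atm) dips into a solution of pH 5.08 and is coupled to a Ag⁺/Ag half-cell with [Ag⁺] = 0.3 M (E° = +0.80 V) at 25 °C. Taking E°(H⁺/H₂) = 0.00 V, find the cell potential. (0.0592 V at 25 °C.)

1.05 V

The Ag⁺/Ag couple is the cathode, so E°_cell = 0.80 V; n = 2.
[H⁺] = 10^(−5.08) = 8.3 × 10^-6 M, and Q = [H⁺]^2 / ([Ag⁺]^2·P(H₂)) = 2.75 × 10^-9.
E = E° − (0.0592/2) log Q = 0.80 − (0.0592/2)(-8.561) = 1.053 V.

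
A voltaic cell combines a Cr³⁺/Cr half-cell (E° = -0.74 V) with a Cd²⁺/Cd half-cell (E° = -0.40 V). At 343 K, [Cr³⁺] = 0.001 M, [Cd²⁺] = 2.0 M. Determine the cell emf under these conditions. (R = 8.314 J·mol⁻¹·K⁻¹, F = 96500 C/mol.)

The Cd²⁺/Cd couple has the higher reduction potential and acts as the cathode, so E°_cell = -0.40 − (-0.74) = 0.34 V.
Balancing electrons gives n = 6; the reaction quotient is Q = [Cr³⁺]^2/[Cd²⁺]^3 = 1.25 × 10^-7.
E = E° − (RT/nF) ln Q = 0.34 − (8.314×343)/(6×96500) × (-15.895) = 0.340 + 0.078 = 0.418 V.

0.418 V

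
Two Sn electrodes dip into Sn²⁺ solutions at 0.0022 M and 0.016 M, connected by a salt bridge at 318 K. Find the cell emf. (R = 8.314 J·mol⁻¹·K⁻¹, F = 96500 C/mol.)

0.027 V

Both half-cells are Sn²⁺/Sn, so E°_cell = 0. The concentrated side is the cathode; the cell reaction moves Sn²⁺ from high to low concentration with n = 2.
Q = [Sn²⁺]_dilute/[Sn²⁺]_conc = 0.0022/0.016 = 0.138.
E = 0 − (RT/nF) ln Q = −((8.314×318)/(2×96500))(-1.984) = 0.0272 V.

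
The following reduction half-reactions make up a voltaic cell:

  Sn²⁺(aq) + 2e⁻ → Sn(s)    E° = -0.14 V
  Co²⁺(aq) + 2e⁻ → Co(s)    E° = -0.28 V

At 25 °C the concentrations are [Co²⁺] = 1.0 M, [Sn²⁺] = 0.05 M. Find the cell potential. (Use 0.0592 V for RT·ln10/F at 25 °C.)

The Sn²⁺/Sn couple has the higher reduction potential and acts as the cathode, so E°_cell = -0.14 − (-0.28) = 0.14 V.
Balancing electrons gives n = 2; the reaction quotient is Q = [Co²⁺]/[Sn²⁺] = 20.0.
At 25 °C, E = E° − (0.0592/n) log Q = 0.14 − (0.0592/2)(1.301) = 0.140 − 0.039 = 0.101 V.

0.101 V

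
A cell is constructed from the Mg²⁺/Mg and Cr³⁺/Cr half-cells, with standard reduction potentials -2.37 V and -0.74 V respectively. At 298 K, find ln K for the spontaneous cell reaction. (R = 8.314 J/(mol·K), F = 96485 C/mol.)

E°_cell = -0.74 − (-2.37) = 1.63 V, with n = 6 electrons transferred.
At equilibrium E = 0, so the Nernst equation gives ln K = nFE°/RT = (6)(96485)(1.63)/((8.314)(298)) = 380.87.

ln K = 380.9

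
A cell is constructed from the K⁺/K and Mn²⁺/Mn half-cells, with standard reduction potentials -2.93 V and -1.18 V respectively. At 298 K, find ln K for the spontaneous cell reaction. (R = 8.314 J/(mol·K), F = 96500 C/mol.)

E°_cell = -1.18 − (-2.93) = 1.75 V, with n = 2 electrons transferred.
At equilibrium E = 0, so the Nernst equation gives ln K = nFE°/RT = (2)(96500)(1.75)/((8.314)(298)) = 136.32.

ln K = 136.3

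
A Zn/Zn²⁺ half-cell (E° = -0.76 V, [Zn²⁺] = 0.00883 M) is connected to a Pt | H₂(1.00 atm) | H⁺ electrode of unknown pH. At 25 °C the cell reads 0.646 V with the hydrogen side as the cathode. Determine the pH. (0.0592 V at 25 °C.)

E°_cell = 0.76 V and n = 2.
log Q = n(E° − E)/0.0592 = 2×(0.76 − 0.646)/0.0592 = 3.851.
With Q = [Zn²⁺]·P(H₂) / [H⁺]^2, solving for [H⁺] gives log[H⁺] = -2.953, so pH = 2.95.

pH = 2.95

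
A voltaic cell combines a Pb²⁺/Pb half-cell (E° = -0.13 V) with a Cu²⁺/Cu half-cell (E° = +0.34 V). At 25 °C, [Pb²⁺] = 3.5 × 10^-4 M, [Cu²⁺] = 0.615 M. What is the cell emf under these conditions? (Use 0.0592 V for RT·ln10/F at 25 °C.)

The Cu²⁺/Cu couple has the higher reduction potential and acts as the cathode, so E°_cell = +0.34 − (-0.13) = 0.47 V.
Balancing electrons gives n = 2; the reaction quotient is Q = [Pb²⁺]/[Cu²⁺] = 5.69 × 10^-4.
At 25 °C, E = E° − (0.0592/n) log Q = 0.47 − (0.0592/2)(-3.245) = 0.470 + 0.096 = 0.566 V.

0.566 V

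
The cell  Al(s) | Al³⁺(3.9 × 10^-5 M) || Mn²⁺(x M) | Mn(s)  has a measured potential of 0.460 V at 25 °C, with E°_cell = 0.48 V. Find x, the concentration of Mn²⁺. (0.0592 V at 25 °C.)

From the Nernst equation, log Q = n(E° − E)/0.0592 = 6(0.48 − 0.460)/0.0592 = 2.027, so Q = 106.
With Q = [Al³⁺]^2/[Mn²⁺]^3 and the known concentrations, [Mn²⁺]^3 in the denominator gives [Mn²⁺] = 2.4 × 10^-4 M.

2.4 × 10^-4 M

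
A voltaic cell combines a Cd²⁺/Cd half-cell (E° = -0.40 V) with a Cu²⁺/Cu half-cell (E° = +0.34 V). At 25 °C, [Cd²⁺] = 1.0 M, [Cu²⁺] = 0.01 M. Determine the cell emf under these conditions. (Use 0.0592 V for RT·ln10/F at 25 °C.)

0.681 V

The Cu²⁺/Cu couple has the higher reduction potential and acts as the cathode, so E°_cell = +0.34 − (-0.40) = 0.74 V.
Balancing electrons gives n = 2; the reaction quotient is Q = [Cd²⁺]/[Cu²⁺] = 100.
At 25 °C, E = E° − (0.0592/n) log Q = 0.74 − (0.0592/2)(2.000) = 0.740 − 0.059 = 0.681 V.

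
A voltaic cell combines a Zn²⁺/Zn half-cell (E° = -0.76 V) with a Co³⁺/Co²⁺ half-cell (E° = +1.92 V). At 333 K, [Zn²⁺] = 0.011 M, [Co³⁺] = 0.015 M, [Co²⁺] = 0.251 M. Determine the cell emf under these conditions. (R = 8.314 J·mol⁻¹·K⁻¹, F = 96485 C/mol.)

2.66 V

The Co³⁺/Co²⁺ couple has the higher reduction potential and acts as the cathode, so E°_cell = +1.92 − (-0.76) = 2.68 V.
Balancing electrons gives n = 2; the reaction quotient is Q = [Zn²⁺]·[Co²⁺]^2/[Co³⁺]^2 = 3.08.
E = E° − (RT/nF) ln Q = 2.68 − (8.314×333)/(2×96485) × (1.125) = 2.680 − 0.016 = 2.664 V.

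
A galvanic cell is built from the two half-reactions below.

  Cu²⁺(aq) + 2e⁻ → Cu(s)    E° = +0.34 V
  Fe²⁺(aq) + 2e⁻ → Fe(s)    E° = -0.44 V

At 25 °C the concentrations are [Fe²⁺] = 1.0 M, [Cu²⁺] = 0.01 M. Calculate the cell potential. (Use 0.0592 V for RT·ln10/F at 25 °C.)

0.721 V

The Cu²⁺/Cu couple has the higher reduction potential and acts as the cathode, so E°_cell = +0.34 − (-0.44) = 0.78 V.
Balancing electrons gives n = 2; the reaction quotient is Q = [Fe²⁺]/[Cu²⁺] = 100.
At 25 °C, E = E° − (0.0592/n) log Q = 0.78 − (0.0592/2)(2.000) = 0.780 − 0.059 = 0.721 V.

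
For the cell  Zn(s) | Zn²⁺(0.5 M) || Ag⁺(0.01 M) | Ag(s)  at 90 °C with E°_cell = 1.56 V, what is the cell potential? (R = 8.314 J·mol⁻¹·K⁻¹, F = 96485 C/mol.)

1.43 V

Balancing electrons gives n = 2; the reaction quotient is Q = [Zn²⁺]/[Ag⁺]^2 = 5000.
E = E° − (RT/nF) ln Q = 1.56 − (8.314×363)/(2×96485) × (8.517) = 1.560 − 0.133 = 1.427 V.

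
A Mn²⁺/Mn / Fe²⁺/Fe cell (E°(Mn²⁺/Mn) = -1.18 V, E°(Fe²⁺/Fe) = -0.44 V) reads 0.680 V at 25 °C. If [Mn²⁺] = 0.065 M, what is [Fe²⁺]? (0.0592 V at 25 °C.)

6.1 × 10^-4 M

From the Nernst equation, log Q = n(E° − E)/0.0592 = 2(0.74 − 0.680)/0.0592 = 2.027, so Q = 106.
With Q = [Mn²⁺]/[Fe²⁺] and the known concentrations, [Fe²⁺] in the denominator gives [Fe²⁺] = 6.1 × 10^-4 M.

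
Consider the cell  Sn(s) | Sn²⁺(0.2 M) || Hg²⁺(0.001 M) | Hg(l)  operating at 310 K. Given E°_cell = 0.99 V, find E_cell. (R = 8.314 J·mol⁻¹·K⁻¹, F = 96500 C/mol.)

0.919 V

Balancing electrons gives n = 2; the reaction quotient is Q = [Sn²⁺]/[Hg²⁺] = 200.
E = E° − (RT/nF) ln Q = 0.99 − (8.314×310)/(2×96500) × (5.298) = 0.990 − 0.071 = 0.919 V.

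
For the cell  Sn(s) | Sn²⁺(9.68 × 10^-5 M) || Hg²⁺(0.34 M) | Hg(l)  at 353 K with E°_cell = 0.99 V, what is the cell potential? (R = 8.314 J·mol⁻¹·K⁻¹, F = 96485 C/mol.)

Balancing electrons gives n = 2; the reaction quotient is Q = [Sn²⁺]/[Hg²⁺] = 2.85 × 10^-4.
E = E° − (RT/nF) ln Q = 0.99 − (8.314×353)/(2×96485) × (-8.164) = 0.990 + 0.124 = 1.114 V.

1.11 V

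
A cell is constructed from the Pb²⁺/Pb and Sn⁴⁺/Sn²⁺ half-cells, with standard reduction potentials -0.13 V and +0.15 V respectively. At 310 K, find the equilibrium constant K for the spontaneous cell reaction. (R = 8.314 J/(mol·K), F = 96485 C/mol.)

1.3 × 10^9

E°_cell = +0.15 − (-0.13) = 0.28 V, with n = 2 electrons transferred.
At equilibrium E = 0, so the Nernst equation gives ln K = nFE°/RT = (2)(96485)(0.28)/((8.314)(310)) = 20.96.
K = e^20.96 = 1.3 × 10^9.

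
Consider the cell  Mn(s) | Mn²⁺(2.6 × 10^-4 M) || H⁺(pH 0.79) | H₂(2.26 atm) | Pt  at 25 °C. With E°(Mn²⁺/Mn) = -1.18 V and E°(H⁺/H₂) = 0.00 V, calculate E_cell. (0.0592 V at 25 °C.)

The hydrogen couple is the cathode, so E°_cell = 1.18 V; n = 2.
[H⁺] = 10^(−0.79) = 0.16 M, and Q = [Mn²⁺]·P(H₂) / [H⁺]^2 = 0.0223.
E = E° − (0.0592/2) log Q = 1.18 − (0.0592/2)(-1.651) = 1.229 V.

1.23 V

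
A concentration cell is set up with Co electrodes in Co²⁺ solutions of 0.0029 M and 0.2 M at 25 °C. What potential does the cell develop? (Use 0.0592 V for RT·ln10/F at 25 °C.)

0.054 V

Both half-cells are Co²⁺/Co, so E°_cell = 0. The concentrated side is the cathode; the cell reaction moves Co²⁺ from high to low concentration with n = 2.
Q = [Co²⁺]_dilute/[Co²⁺]_conc = 0.0029/0.2 = 0.0145.
E = 0 − (0.0592/2) log Q = −(0.0592/2)(-1.839) = 0.0544 V.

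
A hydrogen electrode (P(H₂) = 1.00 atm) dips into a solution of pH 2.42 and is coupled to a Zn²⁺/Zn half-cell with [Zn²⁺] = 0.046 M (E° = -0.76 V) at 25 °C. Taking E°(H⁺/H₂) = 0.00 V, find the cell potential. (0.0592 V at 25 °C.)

0.66 V

The hydrogen couple is the cathode, so E°_cell = 0.76 V; n = 2.
[H⁺] = 10^(−2.42) = 0.0038 M, and Q = [Zn²⁺]·P(H₂) / [H⁺]^2 = 3180.
E = E° − (0.0592/2) log Q = 0.76 − (0.0592/2)(3.503) = 0.656 V.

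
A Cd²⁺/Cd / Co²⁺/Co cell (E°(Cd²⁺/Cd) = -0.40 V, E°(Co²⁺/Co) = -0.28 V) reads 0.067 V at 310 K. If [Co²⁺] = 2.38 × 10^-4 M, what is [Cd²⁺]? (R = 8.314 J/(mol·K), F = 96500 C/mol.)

0.013 M

From the Nernst equation, ln Q = nF(E° − E)/RT = 2×96500×(0.12 − 0.067)/(8.314×310) = 3.969, so Q = 52.9.
With Q = [Cd²⁺]/[Co²⁺] and the known concentrations, [Cd²⁺] in the numerator gives [Cd²⁺] = 0.013 M.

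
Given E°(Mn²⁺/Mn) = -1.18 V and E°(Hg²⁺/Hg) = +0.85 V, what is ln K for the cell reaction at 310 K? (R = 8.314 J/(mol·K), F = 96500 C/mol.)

ln K = 152.0

E°_cell = +0.85 − (-1.18) = 2.03 V, with n = 2 electrons transferred.
At equilibrium E = 0, so the Nernst equation gives ln K = nFE°/RT = (2)(96500)(2.03)/((8.314)(310)) = 152.01.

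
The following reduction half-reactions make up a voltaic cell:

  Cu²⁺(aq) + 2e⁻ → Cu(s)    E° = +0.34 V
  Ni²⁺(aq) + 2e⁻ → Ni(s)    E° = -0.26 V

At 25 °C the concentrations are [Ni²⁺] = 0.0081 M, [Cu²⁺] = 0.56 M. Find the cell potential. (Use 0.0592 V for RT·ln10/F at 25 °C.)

0.654 V

The Cu²⁺/Cu couple has the higher reduction potential and acts as the cathode, so E°_cell = +0.34 − (-0.26) = 0.60 V.
Balancing electrons gives n = 2; the reaction quotient is Q = [Ni²⁺]/[Cu²⁺] = 0.0145.
At 25 °C, E = E° − (0.0592/n) log Q = 0.60 − (0.0592/2)(-1.840) = 0.600 + 0.054 = 0.654 V.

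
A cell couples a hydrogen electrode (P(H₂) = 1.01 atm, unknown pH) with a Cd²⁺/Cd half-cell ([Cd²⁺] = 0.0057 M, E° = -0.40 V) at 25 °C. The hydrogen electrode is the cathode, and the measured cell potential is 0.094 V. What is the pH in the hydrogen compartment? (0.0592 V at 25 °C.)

E°_cell = 0.40 V and n = 2.
log Q = n(E° − E)/0.0592 = 2×(0.40 − 0.094)/0.0592 = 10.338.
With Q = [Cd²⁺]·P(H₂) / [H⁺]^2, solving for [H⁺] gives log[H⁺] = -6.289, so pH = 6.29.

pH = 6.29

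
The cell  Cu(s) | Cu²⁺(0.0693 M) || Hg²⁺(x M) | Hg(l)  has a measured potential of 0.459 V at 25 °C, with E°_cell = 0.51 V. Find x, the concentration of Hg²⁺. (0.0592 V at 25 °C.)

0.0013 M

From the Nernst equation, log Q = n(E° − E)/0.0592 = 2(0.51 − 0.459)/0.0592 = 1.723, so Q = 52.8.
With Q = [Cu²⁺]/[Hg²⁺] and the known concentrations, [Hg²⁺] in the denominator gives [Hg²⁺] = 0.0013 M.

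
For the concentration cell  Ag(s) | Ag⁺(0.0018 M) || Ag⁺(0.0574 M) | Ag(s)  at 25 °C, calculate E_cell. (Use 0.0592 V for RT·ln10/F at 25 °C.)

Both half-cells are Ag⁺/Ag, so E°_cell = 0. The concentrated side is the cathode; the cell reaction moves Ag⁺ from high to low concentration with n = 1.
Q = [Ag⁺]_dilute/[Ag⁺]_conc = 0.0018/0.0574 = 0.0314.
E = 0 − (0.0592/1) log Q = −(0.0592/1)(-1.504) = 0.0890 V.

0.089 V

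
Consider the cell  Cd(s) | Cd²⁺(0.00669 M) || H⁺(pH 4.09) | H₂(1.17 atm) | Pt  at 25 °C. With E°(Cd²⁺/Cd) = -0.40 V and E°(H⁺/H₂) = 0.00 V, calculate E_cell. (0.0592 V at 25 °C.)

The hydrogen couple is the cathode, so E°_cell = 0.40 V; n = 2.
[H⁺] = 10^(−4.09) = 8.1 × 10^-5 M, and Q = [Cd²⁺]·P(H₂) / [H⁺]^2 = 1.18 × 10^6.
E = E° − (0.0592/2) log Q = 0.40 − (0.0592/2)(6.074) = 0.220 V.

0.22 V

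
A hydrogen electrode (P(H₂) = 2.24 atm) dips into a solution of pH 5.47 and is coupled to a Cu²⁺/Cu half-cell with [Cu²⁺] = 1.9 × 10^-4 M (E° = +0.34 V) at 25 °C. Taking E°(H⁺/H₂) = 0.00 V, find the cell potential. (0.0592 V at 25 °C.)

The Cu²⁺/Cu couple is the cathode, so E°_cell = 0.34 V; n = 2.
[H⁺] = 10^(−5.47) = 3.4 × 10^-6 M, and Q = [H⁺]^2 / ([Cu²⁺]·P(H₂)) = 2.7 × 10^-8.
E = E° − (0.0592/2) log Q = 0.34 − (0.0592/2)(-7.569) = 0.564 V.

0.56 V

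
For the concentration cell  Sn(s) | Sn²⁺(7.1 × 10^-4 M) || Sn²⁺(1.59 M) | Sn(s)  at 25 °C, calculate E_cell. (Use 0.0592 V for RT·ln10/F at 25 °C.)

Both half-cells are Sn²⁺/Sn, so E°_cell = 0. The concentrated side is the cathode; the cell reaction moves Sn²⁺ from high to low concentration with n = 2.
Q = [Sn²⁺]_dilute/[Sn²⁺]_conc = 7.1 × 10^-4/1.59 = 4.47 × 10^-4.
E = 0 − (0.0592/2) log Q = −(0.0592/2)(-3.350) = 0.0992 V.

0.099 V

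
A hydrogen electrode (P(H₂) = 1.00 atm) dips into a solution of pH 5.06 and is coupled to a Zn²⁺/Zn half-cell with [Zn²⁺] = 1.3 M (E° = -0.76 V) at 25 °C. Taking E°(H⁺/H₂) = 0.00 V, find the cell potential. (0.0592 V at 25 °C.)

0.46 V

The hydrogen couple is the cathode, so E°_cell = 0.76 V; n = 2.
[H⁺] = 10^(−5.06) = 8.7 × 10^-6 M, and Q = [Zn²⁺]·P(H₂) / [H⁺]^2 = 1.71 × 10^10.
E = E° − (0.0592/2) log Q = 0.76 − (0.0592/2)(10.234) = 0.457 V.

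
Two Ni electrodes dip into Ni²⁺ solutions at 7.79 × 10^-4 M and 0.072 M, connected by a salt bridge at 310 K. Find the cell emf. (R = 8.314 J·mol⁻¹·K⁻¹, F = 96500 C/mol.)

0.060 V

Both half-cells are Ni²⁺/Ni, so E°_cell = 0. The concentrated side is the cathode; the cell reaction moves Ni²⁺ from high to low concentration with n = 2.
Q = [Ni²⁺]_dilute/[Ni²⁺]_conc = 7.79 × 10^-4/0.072 = 0.0108.
E = 0 − (RT/nF) ln Q = −((8.314×310)/(2×96500))(-4.526) = 0.0604 V.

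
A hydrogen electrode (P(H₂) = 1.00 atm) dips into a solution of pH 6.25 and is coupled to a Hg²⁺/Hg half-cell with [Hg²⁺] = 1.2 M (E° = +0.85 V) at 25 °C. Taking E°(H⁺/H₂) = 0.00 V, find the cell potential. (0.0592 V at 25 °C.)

The Hg²⁺/Hg couple is the cathode, so E°_cell = 0.85 V; n = 2.
[H⁺] = 10^(−6.25) = 5.6 × 10^-7 M, and Q = [H⁺]^2 / ([Hg²⁺]·P(H₂)) = 2.64 × 10^-13.
E = E° − (0.0592/2) log Q = 0.85 − (0.0592/2)(-12.579) = 1.222 V.

1.22 V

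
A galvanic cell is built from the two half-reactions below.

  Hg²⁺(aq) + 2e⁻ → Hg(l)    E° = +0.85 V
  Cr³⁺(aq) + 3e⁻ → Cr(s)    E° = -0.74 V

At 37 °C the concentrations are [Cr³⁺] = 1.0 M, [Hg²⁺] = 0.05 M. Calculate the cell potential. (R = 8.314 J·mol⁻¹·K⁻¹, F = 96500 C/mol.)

The Hg²⁺/Hg couple has the higher reduction potential and acts as the cathode, so E°_cell = +0.85 − (-0.74) = 1.59 V.
Balancing electrons gives n = 6; the reaction quotient is Q = [Cr³⁺]^2/[Hg²⁺]^3 = 8000.
E = E° − (RT/nF) ln Q = 1.59 − (8.314×310)/(6×96500) × (8.987) = 1.590 − 0.040 = 1.550 V.

1.55 V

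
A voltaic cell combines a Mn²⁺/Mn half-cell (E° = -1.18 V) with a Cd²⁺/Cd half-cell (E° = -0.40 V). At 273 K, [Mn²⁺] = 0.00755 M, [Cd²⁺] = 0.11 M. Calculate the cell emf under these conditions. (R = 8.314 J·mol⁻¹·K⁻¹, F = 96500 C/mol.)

0.812 V

The Cd²⁺/Cd couple has the higher reduction potential and acts as the cathode, so E°_cell = -0.40 − (-1.18) = 0.78 V.
Balancing electrons gives n = 2; the reaction quotient is Q = [Mn²⁺]/[Cd²⁺] = 0.0686.
E = E° − (RT/nF) ln Q = 0.78 − (8.314×273)/(2×96500) × (-2.679) = 0.780 + 0.032 = 0.812 V.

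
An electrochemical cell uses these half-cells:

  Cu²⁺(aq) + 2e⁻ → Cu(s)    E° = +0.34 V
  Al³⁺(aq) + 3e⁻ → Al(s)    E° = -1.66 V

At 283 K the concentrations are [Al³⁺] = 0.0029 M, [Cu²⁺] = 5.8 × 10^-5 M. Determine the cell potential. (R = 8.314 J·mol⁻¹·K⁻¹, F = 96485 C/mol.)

1.93 V

The Cu²⁺/Cu couple has the higher reduction potential and acts as the cathode, so E°_cell = +0.34 − (-1.66) = 2.00 V.
Balancing electrons gives n = 6; the reaction quotient is Q = [Al³⁺]^2/[Cu²⁺]^3 = 4.31 × 10^7.
E = E° − (RT/nF) ln Q = 2.00 − (8.314×283)/(6×96485) × (17.579) = 2.000 − 0.071 = 1.929 V.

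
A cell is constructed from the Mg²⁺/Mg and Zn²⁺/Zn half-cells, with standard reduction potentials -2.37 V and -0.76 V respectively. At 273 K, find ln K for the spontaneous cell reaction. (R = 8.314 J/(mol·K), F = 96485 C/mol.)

E°_cell = -0.76 − (-2.37) = 1.61 V, with n = 2 electrons transferred.
At equilibrium E = 0, so the Nernst equation gives ln K = nFE°/RT = (2)(96485)(1.61)/((8.314)(273)) = 136.88.

ln K = 136.9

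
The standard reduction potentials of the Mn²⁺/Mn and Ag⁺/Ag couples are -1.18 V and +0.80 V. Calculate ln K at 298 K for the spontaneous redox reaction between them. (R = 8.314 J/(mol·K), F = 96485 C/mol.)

E°_cell = +0.80 − (-1.18) = 1.98 V, with n = 2 electrons transferred.
At equilibrium E = 0, so the Nernst equation gives ln K = nFE°/RT = (2)(96485)(1.98)/((8.314)(298)) = 154.22.

ln K = 154.2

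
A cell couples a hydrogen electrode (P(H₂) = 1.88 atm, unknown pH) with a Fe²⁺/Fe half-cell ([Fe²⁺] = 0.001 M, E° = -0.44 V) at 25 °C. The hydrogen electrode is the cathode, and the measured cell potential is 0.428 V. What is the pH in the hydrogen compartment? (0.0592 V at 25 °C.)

E°_cell = 0.44 V and n = 2.
log Q = n(E° − E)/0.0592 = 2×(0.44 − 0.428)/0.0592 = 0.405.
With Q = [Fe²⁺]·P(H₂) / [H⁺]^2, solving for [H⁺] gives log[H⁺] = -1.566, so pH = 1.57.

pH = 1.57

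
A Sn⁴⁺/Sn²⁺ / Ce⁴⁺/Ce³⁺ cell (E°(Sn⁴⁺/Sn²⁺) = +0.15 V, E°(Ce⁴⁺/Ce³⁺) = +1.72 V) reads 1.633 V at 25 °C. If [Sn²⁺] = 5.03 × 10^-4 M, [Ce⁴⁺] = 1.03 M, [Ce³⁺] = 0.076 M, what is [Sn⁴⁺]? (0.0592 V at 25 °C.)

6.9 × 10^-4 M

From the Nernst equation, log Q = n(E° − E)/0.0592 = 2(1.57 − 1.633)/0.0592 = -2.128, so Q = 0.00744.
With Q = [Sn⁴⁺]·[Ce³⁺]^2/([Sn²⁺]·[Ce⁴⁺]^2) and the known concentrations, [Sn⁴⁺] in the numerator gives [Sn⁴⁺] = 6.9 × 10^-4 M.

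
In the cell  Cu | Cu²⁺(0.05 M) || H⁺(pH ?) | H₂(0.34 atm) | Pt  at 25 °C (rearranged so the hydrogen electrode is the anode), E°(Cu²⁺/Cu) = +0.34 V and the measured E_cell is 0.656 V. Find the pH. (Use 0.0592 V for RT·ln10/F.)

E°_cell = 0.34 V and n = 2.
log Q = n(E° − E)/0.0592 = 2×(0.34 − 0.656)/0.0592 = -10.676.
With Q = [H⁺]^2 / ([Cu²⁺]·P(H₂)), solving for [H⁺] gives log[H⁺] = -6.223, so pH = 6.22.

pH = 6.22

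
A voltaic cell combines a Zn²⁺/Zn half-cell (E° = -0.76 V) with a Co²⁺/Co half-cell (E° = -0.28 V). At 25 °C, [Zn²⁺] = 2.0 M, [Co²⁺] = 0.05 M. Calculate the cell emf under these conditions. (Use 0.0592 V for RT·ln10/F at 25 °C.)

0.433 V

The Co²⁺/Co couple has the higher reduction potential and acts as the cathode, so E°_cell = -0.28 − (-0.76) = 0.48 V.
Balancing electrons gives n = 2; the reaction quotient is Q = [Zn²⁺]/[Co²⁺] = 40.0.
At 25 °C, E = E° − (0.0592/n) log Q = 0.48 − (0.0592/2)(1.602) = 0.480 − 0.047 = 0.433 V.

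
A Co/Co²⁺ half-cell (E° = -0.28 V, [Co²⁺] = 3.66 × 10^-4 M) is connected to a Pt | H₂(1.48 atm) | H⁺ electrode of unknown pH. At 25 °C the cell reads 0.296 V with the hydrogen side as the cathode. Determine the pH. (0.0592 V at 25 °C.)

pH = 1.36

E°_cell = 0.28 V and n = 2.
log Q = n(E° − E)/0.0592 = 2×(0.28 − 0.296)/0.0592 = -0.541.
With Q = [Co²⁺]·P(H₂) / [H⁺]^2, solving for [H⁺] gives log[H⁺] = -1.363, so pH = 1.36.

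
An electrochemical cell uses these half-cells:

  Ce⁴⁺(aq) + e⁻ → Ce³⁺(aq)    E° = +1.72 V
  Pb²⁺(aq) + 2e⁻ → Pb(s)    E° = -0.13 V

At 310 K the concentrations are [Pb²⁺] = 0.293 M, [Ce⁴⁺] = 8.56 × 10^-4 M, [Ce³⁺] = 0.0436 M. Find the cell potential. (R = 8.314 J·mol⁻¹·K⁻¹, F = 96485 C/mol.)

1.76 V

The Ce⁴⁺/Ce³⁺ couple has the higher reduction potential and acts as the cathode, so E°_cell = +1.72 − (-0.13) = 1.85 V.
Balancing electrons gives n = 2; the reaction quotient is Q = [Pb²⁺]·[Ce³⁺]^2/[Ce⁴⁺]^2 = 760.
E = E° − (RT/nF) ln Q = 1.85 − (8.314×310)/(2×96485) × (6.634) = 1.850 − 0.089 = 1.761 V.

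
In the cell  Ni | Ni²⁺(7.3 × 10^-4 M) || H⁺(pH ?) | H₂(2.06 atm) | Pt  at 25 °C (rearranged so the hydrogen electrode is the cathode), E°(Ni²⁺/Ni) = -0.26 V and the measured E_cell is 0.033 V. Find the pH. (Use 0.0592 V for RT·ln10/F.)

pH = 5.25

E°_cell = 0.26 V and n = 2.
log Q = n(E° − E)/0.0592 = 2×(0.26 − 0.033)/0.0592 = 7.669.
With Q = [Ni²⁺]·P(H₂) / [H⁺]^2, solving for [H⁺] gives log[H⁺] = -5.246, so pH = 5.25.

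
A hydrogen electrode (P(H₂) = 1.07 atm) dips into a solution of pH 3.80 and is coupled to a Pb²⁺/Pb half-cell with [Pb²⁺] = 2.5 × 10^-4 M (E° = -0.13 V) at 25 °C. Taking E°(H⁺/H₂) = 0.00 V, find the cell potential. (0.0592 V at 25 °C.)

The hydrogen couple is the cathode, so E°_cell = 0.13 V; n = 2.
[H⁺] = 10^(−3.80) = 1.6 × 10^-4 M, and Q = [Pb²⁺]·P(H₂) / [H⁺]^2 = 1.06 × 10^4.
E = E° − (0.0592/2) log Q = 0.13 − (0.0592/2)(4.027) = 0.011 V.

0.011 V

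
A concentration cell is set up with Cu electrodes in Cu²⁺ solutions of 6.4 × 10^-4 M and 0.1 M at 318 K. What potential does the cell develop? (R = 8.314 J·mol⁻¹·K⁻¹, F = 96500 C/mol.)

Both half-cells are Cu²⁺/Cu, so E°_cell = 0. The concentrated side is the cathode; the cell reaction moves Cu²⁺ from high to low concentration with n = 2.
Q = [Cu²⁺]_dilute/[Cu²⁺]_conc = 6.4 × 10^-4/0.1 = 0.00640.
E = 0 − (RT/nF) ln Q = −((8.314×318)/(2×96500))(-5.051) = 0.0692 V.

0.069 V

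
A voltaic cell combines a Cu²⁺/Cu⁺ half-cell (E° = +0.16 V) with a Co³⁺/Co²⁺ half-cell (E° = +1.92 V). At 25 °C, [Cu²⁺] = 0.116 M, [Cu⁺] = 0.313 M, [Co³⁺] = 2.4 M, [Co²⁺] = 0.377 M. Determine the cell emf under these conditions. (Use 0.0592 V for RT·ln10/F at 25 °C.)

1.83 V

The Co³⁺/Co²⁺ couple has the higher reduction potential and acts as the cathode, so E°_cell = +1.92 − (+0.16) = 1.76 V.
Balancing electrons gives n = 1; the reaction quotient is Q = [Cu²⁺]·[Co²⁺]/([Cu⁺]·[Co³⁺]) = 0.0582.
At 25 °C, E = E° − (0.0592/n) log Q = 1.76 − (0.0592/1)(-1.235) = 1.760 + 0.073 = 1.833 V.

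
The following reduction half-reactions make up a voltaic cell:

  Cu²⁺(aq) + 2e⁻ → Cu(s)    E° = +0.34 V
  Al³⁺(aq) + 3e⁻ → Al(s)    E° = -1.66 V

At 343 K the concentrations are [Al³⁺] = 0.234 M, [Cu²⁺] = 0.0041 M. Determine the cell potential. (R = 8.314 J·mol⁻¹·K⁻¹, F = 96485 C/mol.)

The Cu²⁺/Cu couple has the higher reduction potential and acts as the cathode, so E°_cell = +0.34 − (-1.66) = 2.00 V.
Balancing electrons gives n = 6; the reaction quotient is Q = [Al³⁺]^2/[Cu²⁺]^3 = 7.94 × 10^5.
E = E° − (RT/nF) ln Q = 2.00 − (8.314×343)/(6×96485) × (13.585) = 2.000 − 0.067 = 1.933 V.

1.93 V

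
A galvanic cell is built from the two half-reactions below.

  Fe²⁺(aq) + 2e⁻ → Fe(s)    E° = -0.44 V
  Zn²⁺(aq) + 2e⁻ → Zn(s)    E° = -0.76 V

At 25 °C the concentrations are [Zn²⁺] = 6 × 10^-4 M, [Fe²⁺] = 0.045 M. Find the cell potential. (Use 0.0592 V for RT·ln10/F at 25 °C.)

0.376 V

The Fe²⁺/Fe couple has the higher reduction potential and acts as the cathode, so E°_cell = -0.44 − (-0.76) = 0.32 V.
Balancing electrons gives n = 2; the reaction quotient is Q = [Zn²⁺]/[Fe²⁺] = 0.0133.
At 25 °C, E = E° − (0.0592/n) log Q = 0.32 − (0.0592/2)(-1.875) = 0.320 + 0.056 = 0.376 V.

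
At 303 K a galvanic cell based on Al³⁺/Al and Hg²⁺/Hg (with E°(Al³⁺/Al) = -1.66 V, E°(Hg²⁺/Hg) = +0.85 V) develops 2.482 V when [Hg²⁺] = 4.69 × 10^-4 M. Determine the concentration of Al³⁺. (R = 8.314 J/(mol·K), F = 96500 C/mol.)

From the Nernst equation, ln Q = nF(E° − E)/RT = 6×96500×(2.51 − 2.482)/(8.314×303) = 6.436, so Q = 624.
With Q = [Al³⁺]^2/[Hg²⁺]^3 and the known concentrations, [Al³⁺]^2 in the numerator gives [Al³⁺] = 2.5 × 10^-4 M.

2.5 × 10^-4 M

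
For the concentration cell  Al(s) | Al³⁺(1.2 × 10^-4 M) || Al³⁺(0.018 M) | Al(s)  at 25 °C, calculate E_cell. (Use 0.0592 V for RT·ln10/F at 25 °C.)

Both half-cells are Al³⁺/Al, so E°_cell = 0. The concentrated side is the cathode; the cell reaction moves Al³⁺ from high to low concentration with n = 3.
Q = [Al³⁺]_dilute/[Al³⁺]_conc = 1.2 × 10^-4/0.018 = 0.00667.
E = 0 − (0.0592/3) log Q = −(0.0592/3)(-2.176) = 0.0429 V.

0.043 V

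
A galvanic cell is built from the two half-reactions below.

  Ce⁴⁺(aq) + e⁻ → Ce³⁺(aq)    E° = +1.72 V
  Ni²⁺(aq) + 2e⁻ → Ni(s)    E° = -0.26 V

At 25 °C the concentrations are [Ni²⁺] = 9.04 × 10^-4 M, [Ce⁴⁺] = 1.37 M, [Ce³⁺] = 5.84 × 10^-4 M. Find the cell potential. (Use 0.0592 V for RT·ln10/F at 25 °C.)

2.27 V

The Ce⁴⁺/Ce³⁺ couple has the higher reduction potential and acts as the cathode, so E°_cell = +1.72 − (-0.26) = 1.98 V.
Balancing electrons gives n = 2; the reaction quotient is Q = [Ni²⁺]·[Ce³⁺]^2/[Ce⁴⁺]^2 = 1.64 × 10^-10.
At 25 °C, E = E° − (0.0592/n) log Q = 1.98 − (0.0592/2)(-9.784) = 1.980 + 0.290 = 2.270 V.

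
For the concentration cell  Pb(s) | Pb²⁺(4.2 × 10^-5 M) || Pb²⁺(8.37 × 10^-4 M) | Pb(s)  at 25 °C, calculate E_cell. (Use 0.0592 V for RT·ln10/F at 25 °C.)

Both half-cells are Pb²⁺/Pb, so E°_cell = 0. The concentrated side is the cathode; the cell reaction moves Pb²⁺ from high to low concentration with n = 2.
Q = [Pb²⁺]_dilute/[Pb²⁺]_conc = 4.2 × 10^-5/8.37 × 10^-4 = 0.0502.
E = 0 − (0.0592/2) log Q = −(0.0592/2)(-1.299) = 0.0385 V.

0.038 V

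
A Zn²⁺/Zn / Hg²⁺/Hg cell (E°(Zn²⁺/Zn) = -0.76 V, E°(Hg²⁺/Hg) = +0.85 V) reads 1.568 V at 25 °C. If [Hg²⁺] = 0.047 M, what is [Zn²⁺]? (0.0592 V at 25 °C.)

From the Nernst equation, log Q = n(E° − E)/0.0592 = 2(1.61 − 1.568)/0.0592 = 1.419, so Q = 26.2.
With Q = [Zn²⁺]/[Hg²⁺] and the known concentrations, [Zn²⁺] in the numerator gives [Zn²⁺] = 1.2 M.

1.2 M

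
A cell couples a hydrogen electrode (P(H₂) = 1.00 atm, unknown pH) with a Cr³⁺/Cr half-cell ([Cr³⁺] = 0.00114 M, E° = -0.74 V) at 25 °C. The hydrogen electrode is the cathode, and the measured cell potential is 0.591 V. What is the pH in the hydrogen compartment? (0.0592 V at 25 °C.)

E°_cell = 0.74 V and n = 6.
log Q = n(E° − E)/0.0592 = 6×(0.74 − 0.591)/0.0592 = 15.101.
With Q = [Cr³⁺]^2·P(H₂)^3 / [H⁺]^6, solving for [H⁺] gives log[H⁺] = -3.498, so pH = 3.50.

pH = 3.50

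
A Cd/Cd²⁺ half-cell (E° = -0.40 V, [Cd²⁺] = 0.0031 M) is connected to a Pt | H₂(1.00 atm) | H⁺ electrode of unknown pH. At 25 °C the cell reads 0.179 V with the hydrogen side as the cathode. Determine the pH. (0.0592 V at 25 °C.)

E°_cell = 0.40 V and n = 2.
log Q = n(E° − E)/0.0592 = 2×(0.40 − 0.179)/0.0592 = 7.466.
With Q = [Cd²⁺]·P(H₂) / [H⁺]^2, solving for [H⁺] gives log[H⁺] = -4.987, so pH = 4.99.

pH = 4.99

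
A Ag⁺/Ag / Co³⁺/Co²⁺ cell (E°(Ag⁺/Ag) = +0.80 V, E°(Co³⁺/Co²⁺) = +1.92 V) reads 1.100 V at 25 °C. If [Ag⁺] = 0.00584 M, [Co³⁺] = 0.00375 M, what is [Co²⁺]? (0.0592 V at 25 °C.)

1.4 M

From the Nernst equation, log Q = n(E° − E)/0.0592 = 1(1.12 − 1.100)/0.0592 = 0.338, so Q = 2.18.
With Q = [Ag⁺]·[Co²⁺]/[Co³⁺] and the known concentrations, [Co²⁺] in the numerator gives [Co²⁺] = 1.4 M.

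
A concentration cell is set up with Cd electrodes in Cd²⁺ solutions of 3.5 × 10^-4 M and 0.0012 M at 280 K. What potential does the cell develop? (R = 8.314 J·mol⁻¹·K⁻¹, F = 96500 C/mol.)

0.015 V

Both half-cells are Cd²⁺/Cd, so E°_cell = 0. The concentrated side is the cathode; the cell reaction moves Cd²⁺ from high to low concentration with n = 2.
Q = [Cd²⁺]_dilute/[Cd²⁺]_conc = 3.5 × 10^-4/0.0012 = 0.292.
E = 0 − (RT/nF) ln Q = −((8.314×280)/(2×96500))(-1.232) = 0.0149 V.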